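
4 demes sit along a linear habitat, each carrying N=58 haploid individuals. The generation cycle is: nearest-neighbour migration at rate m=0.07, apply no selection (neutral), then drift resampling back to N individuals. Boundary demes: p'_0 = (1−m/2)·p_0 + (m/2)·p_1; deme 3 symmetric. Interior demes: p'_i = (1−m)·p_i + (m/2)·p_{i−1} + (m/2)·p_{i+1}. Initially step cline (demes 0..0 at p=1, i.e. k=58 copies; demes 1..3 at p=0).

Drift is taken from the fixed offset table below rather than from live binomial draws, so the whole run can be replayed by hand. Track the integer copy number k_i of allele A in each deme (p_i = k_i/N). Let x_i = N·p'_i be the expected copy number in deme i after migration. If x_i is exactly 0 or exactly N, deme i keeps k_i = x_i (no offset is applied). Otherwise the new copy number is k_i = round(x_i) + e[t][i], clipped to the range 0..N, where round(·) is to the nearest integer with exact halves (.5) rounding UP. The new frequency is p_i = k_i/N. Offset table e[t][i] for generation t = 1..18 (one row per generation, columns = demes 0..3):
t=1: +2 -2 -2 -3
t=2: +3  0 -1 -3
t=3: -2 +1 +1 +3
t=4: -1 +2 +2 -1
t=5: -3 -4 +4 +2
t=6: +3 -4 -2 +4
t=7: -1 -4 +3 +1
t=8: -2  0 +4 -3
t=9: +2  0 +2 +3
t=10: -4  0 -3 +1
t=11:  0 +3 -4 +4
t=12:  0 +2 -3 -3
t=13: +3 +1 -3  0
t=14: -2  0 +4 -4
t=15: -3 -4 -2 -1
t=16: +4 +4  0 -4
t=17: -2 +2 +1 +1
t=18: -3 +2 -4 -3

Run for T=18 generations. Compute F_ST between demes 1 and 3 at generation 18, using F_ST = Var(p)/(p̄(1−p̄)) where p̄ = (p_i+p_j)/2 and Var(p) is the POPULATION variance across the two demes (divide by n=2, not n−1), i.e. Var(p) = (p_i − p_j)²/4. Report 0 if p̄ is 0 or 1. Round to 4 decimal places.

0.1959

t=0: k=[58 0 0 0]
t=1: x=[55.9700 2.0300 0.0000 0.0000] k=[58 0 0 0]
t=2: x=[55.9700 2.0300 0.0000 0.0000] k=[58 2 0 0]
t=3: x=[56.0400 3.8900 0.0700 0.0000] k=[54 5 1 0]
t=4: x=[52.2850 6.5750 1.1050 0.0350] k=[51 9 3 0]
t=5: x=[49.5300 10.2600 3.1050 0.1050] k=[47 6 7 2]
t=6: x=[45.5650 7.4700 6.7900 2.1750] k=[49 3 5 6]
t=7: x=[47.3900 4.6800 4.9650 5.9650] k=[46 1 8 7]
t=8: x=[44.4250 2.8200 7.7200 7.0350] k=[42 3 12 4]
t=9: x=[40.6350 4.6800 11.4050 4.2800] k=[43 5 13 7]
t=10: x=[41.6700 6.6100 12.5100 7.2100] k=[38 7 10 8]
t=11: x=[36.9150 8.1900 9.8250 8.0700] k=[37 11 6 12]
t=12: x=[36.0900 11.7350 6.3850 11.7900] k=[36 14 3 9]
t=13: x=[35.2300 14.3850 3.5950 8.7900] k=[38 15 1 9]
t=14: x=[37.1950 15.3150 1.7700 8.7200] k=[35 15 6 5]
t=15: x=[34.3000 15.3850 6.2800 5.0350] k=[31 11 4 4]
t=16: x=[30.3000 11.4550 4.2450 4.0000] k=[34 15 4 0]
t=17: x=[33.3350 15.2800 4.2450 0.1400] k=[31 17 5 1]
t=18: x=[30.5100 17.0700 5.2800 1.1400] k=[28 19 1 0]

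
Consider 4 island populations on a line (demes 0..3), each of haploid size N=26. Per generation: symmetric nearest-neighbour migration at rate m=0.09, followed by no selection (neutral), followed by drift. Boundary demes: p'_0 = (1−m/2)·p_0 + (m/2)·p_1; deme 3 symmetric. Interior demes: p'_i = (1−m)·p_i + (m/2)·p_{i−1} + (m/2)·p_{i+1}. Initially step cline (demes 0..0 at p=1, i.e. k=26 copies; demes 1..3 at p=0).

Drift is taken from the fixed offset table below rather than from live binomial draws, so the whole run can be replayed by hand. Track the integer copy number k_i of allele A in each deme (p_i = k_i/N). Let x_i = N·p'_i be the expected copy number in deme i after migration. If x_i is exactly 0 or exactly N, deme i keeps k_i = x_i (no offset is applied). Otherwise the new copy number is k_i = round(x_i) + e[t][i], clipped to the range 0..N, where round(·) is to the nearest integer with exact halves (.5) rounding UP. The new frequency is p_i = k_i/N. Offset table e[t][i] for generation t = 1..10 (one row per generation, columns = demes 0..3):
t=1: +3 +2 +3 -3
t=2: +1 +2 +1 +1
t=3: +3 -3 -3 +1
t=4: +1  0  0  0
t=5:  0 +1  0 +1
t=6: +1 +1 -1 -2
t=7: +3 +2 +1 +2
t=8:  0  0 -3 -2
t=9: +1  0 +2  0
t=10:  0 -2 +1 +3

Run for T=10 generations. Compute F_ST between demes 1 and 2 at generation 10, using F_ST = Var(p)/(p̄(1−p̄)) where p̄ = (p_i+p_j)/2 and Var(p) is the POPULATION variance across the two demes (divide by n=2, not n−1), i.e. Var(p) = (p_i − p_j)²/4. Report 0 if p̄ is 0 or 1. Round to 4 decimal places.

0.0554

t=0: k=[26 0 0 0]
t=1: x=[24.8300 1.1700 0.0000 0.0000] k=[26 3 0 0]
t=2: x=[24.9650 3.9000 0.1350 0.0000] k=[26 6 1 0]
t=3: x=[25.1000 6.6750 1.1800 0.0450] k=[26 4 0 1]
t=4: x=[25.0100 4.8100 0.2250 0.9550] k=[26 5 0 1]
t=5: x=[25.0550 5.7200 0.2700 0.9550] k=[25 7 0 2]
t=6: x=[24.1900 7.4950 0.4050 1.9100] k=[25 8 0 0]
t=7: x=[24.2350 8.4050 0.3600 0.0000] k=[26 10 1 0]
t=8: x=[25.2800 10.3150 1.3600 0.0450] k=[25 10 0 0]
t=9: x=[24.3250 10.2250 0.4500 0.0000] k=[25 10 2 0]
t=10: x=[24.3250 10.3150 2.2700 0.0900] k=[24 8 3 3]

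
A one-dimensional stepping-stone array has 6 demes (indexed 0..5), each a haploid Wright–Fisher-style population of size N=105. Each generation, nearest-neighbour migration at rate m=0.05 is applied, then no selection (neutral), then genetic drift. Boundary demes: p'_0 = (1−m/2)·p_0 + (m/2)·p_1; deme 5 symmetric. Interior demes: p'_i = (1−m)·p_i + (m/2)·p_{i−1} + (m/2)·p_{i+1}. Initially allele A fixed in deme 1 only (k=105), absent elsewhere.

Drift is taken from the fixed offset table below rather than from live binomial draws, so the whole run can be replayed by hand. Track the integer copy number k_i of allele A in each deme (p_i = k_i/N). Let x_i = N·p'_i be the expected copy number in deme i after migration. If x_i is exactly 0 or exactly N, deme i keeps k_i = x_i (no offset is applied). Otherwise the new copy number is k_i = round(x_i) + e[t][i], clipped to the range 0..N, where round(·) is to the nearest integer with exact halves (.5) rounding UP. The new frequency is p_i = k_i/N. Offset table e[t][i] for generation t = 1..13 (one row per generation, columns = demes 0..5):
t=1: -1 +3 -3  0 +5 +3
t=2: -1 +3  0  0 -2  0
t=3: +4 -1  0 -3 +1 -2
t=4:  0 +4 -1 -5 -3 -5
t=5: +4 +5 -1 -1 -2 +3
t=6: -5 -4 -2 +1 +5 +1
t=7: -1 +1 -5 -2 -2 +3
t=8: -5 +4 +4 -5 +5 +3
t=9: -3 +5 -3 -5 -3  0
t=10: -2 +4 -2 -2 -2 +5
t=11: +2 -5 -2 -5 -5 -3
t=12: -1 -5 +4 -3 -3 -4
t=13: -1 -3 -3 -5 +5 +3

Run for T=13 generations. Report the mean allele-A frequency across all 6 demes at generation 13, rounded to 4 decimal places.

t=0: k=[0 105 0 0 0 0]
t=1: x=[2.6250 99.7500 2.6250 0.0000 0.0000 0.0000] k=[2 103 0 0 0 0]
t=2: x=[4.5250 97.9000 2.5750 0.0000 0.0000 0.0000] k=[4 101 3 0 0 0]
t=3: x=[6.4250 96.1250 5.3750 0.0750 0.0000 0.0000] k=[10 95 5 0 0 0]
t=4: x=[12.1250 90.6250 7.1250 0.1250 0.0000 0.0000] k=[12 95 6 0 0 0]
t=5: x=[14.0750 90.7000 8.0750 0.1500 0.0000 0.0000] k=[18 96 7 0 0 0]
t=6: x=[19.9500 91.8250 9.0500 0.1750 0.0000 0.0000] k=[15 88 7 1 0 0]
t=7: x=[16.8250 84.1500 8.8750 1.1250 0.0250 0.0000] k=[16 85 4 0 0 0]
t=8: x=[17.7250 81.2500 5.9250 0.1000 0.0000 0.0000] k=[13 85 10 0 0 0]
t=9: x=[14.8000 81.3250 11.6250 0.2500 0.0000 0.0000] k=[12 86 9 0 0 0]
t=10: x=[13.8500 82.2250 10.7000 0.2250 0.0000 0.0000] k=[12 86 9 0 0 0]
t=11: x=[13.8500 82.2250 10.7000 0.2250 0.0000 0.0000] k=[16 77 9 0 0 0]
t=12: x=[17.5250 73.7750 10.4750 0.2250 0.0000 0.0000] k=[17 69 14 0 0 0]
t=13: x=[18.3000 66.3250 15.0250 0.3500 0.0000 0.0000] k=[17 63 12 0 0 0]

0.1460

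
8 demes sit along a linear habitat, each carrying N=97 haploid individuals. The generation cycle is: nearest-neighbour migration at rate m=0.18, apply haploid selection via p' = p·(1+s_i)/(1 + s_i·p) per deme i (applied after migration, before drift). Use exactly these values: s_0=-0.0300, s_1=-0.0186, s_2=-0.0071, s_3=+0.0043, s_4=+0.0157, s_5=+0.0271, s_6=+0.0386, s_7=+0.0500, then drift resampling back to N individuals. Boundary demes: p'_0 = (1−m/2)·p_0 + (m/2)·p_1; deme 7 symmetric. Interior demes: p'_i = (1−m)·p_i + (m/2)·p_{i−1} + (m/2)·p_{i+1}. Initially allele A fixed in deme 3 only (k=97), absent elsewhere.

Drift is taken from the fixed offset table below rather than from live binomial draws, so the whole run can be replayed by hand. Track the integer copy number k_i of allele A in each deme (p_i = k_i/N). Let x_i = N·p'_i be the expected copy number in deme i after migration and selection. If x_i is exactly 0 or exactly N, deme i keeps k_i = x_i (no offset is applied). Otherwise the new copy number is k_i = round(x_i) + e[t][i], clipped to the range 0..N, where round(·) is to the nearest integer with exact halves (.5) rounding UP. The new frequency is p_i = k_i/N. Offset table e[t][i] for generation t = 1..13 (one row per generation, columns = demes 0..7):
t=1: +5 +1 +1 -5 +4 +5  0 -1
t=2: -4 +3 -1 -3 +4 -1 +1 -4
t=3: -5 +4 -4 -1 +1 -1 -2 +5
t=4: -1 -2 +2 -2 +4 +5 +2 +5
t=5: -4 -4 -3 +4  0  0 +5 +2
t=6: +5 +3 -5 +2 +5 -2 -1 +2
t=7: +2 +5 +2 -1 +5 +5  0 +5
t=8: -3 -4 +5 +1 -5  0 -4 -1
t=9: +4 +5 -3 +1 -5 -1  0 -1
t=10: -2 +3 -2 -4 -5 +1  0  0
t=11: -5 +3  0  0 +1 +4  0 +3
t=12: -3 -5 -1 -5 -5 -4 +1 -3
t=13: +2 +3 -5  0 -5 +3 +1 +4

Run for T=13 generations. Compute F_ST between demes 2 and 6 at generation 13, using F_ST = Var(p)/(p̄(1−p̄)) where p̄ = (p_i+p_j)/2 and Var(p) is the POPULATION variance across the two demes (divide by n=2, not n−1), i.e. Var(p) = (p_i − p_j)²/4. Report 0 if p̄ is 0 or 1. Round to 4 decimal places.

t=0: k=[0 0 0 97 0 0 0 0]
t=1: x=[0.0000 0.0000 8.6736 79.6013 8.8545 0.0000 0.0000 0.0000] k=[0 0 10 75 13 0 0 0]
t=2: x=[0.0000 0.8834 14.8601 63.6639 17.6336 1.2013 0.0000 0.0000] k=[0 4 14 61 22 0 0 0]
t=3: x=[0.3492 4.4594 17.2288 53.3630 23.8087 2.0325 0.0000 0.0000] k=[0 8 13 52 25 1 0 0]
t=4: x=[0.6986 7.5975 15.9647 46.1638 25.5622 3.1505 0.0935 0.0000] k=[0 6 18 44 30 8 2 0]
t=5: x=[0.5239 6.4264 19.1503 40.5012 29.5994 9.6703 2.4488 0.1890] k=[0 2 16 45 30 10 7 2]
t=6: x=[0.1746 3.0245 17.2487 41.1416 29.8711 11.8044 7.0641 2.5693] k=[5 6 12 43 35 10 6 5]
t=7: x=[4.9451 6.3379 14.1636 39.5905 33.8123 12.1718 6.4958 5.3305] k=[7 11 16 39 39 17 6 10]
t=8: x=[7.1555 10.9069 17.5175 37.0282 37.3773 18.3851 7.6114 10.0720] k=[4 7 23 38 32 18 4 9]
t=9: x=[4.1474 8.0306 22.7855 36.2073 31.6111 18.3953 5.9170 8.9381] k=[8 13 20 37 27 17 6 8]
t=10: x=[8.2180 12.9676 20.7834 34.6655 27.3046 17.2866 7.4256 8.1780] k=[6 16 19 31 22 18 7 8]
t=11: x=[6.7073 15.1287 19.6979 29.1975 22.7199 17.7546 8.3650 8.2718] k=[2 18 20 29 24 22 8 11]
t=12: x=[3.3404 16.4815 20.5145 27.8251 24.5546 21.3621 9.8605 11.2045] k=[0 11 20 23 20 17 11 8]
t=13: x=[0.9606 10.6408 19.3494 22.5341 20.2485 17.1034 11.6528 8.6466] k=[3 14 14 23 15 20 13 13]

0.0002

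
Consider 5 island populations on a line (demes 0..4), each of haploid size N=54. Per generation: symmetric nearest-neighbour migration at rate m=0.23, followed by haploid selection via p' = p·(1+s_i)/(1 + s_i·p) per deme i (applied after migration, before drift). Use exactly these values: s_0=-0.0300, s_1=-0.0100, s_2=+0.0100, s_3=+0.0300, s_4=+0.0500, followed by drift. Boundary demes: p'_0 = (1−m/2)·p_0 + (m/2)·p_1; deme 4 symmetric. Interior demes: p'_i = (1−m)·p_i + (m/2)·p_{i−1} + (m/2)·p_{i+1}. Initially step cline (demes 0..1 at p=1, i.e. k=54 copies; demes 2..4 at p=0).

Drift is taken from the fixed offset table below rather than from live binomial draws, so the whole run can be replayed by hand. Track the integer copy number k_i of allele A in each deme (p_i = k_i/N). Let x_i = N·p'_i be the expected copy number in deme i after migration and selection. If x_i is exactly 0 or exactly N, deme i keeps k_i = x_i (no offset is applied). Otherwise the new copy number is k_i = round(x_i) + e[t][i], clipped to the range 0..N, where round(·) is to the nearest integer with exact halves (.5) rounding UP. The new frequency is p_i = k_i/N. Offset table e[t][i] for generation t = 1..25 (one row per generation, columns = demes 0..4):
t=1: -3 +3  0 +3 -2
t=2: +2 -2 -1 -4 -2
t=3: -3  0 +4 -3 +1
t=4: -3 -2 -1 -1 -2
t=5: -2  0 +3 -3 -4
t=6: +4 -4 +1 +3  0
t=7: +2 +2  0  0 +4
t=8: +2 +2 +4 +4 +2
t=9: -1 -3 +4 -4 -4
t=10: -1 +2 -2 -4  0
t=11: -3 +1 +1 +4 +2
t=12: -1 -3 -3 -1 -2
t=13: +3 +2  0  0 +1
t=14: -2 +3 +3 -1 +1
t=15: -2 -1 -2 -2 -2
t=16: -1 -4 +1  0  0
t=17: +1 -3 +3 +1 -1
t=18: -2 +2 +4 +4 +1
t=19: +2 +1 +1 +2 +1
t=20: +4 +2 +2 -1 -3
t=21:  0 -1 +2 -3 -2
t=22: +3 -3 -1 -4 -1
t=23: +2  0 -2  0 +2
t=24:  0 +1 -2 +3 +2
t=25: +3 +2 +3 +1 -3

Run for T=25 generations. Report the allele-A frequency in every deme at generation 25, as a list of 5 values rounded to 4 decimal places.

t=0: k=[54 54 0 0 0]
t=1: x=[54.0000 47.7346 6.2649 0.0000 0.0000] k=[54 51 6 0 0]
t=2: x=[53.6444 46.1025 10.5693 0.7104 0.0000] k=[54 44 10 0 0]
t=3: x=[52.8152 41.1418 12.8572 1.1837 0.0000] k=[50 41 17 0 0]
t=4: x=[48.8242 39.1671 17.9240 2.0115 0.0000] k=[46 37 17 1 0]
t=5: x=[44.7335 35.6133 17.5778 2.8025 0.1207] k=[43 36 21 0 0]
t=6: x=[41.9116 34.9563 20.4362 2.4841 0.0000] k=[46 31 21 5 0]
t=7: x=[44.0298 31.4431 20.4362 6.4306 0.6034] k=[46 33 20 6 5]
t=8: x=[44.2643 32.8709 20.0102 7.6878 5.3454] k=[46 35 24 12 7]
t=9: x=[44.4989 34.8760 24.0176 13.0960 7.8984] k=[43 32 28 9 4]
t=10: x=[41.4439 32.6755 26.4092 10.8643 4.7835] k=[40 35 24 7 5]
t=11: x=[39.0986 34.1841 23.4419 8.9434 5.4650] k=[36 35 24 13 7]
t=12: x=[35.5165 33.7229 24.1327 13.8776 8.0174] k=[35 31 21 13 6]
t=13: x=[34.1593 30.1763 21.3583 13.4107 7.1005] k=[37 32 21 13 8]
t=14: x=[36.0620 31.1777 21.4736 13.6442 8.9328] k=[34 34 24 13 10]
t=15: x=[33.6149 32.7206 24.0176 14.2276 10.7592] k=[32 32 22 12 9]
t=16: x=[31.6018 30.7170 22.1298 13.0960 9.7281] k=[31 27 23 13 10]
t=17: x=[30.1351 26.8643 22.4404 14.1109 10.7592] k=[31 24 25 15 10]
t=18: x=[29.7889 24.7852 23.8674 15.9046 10.9961] k=[28 27 28 20 12]
t=19: x=[27.4741 27.0943 27.0993 20.3736 13.4056] k=[29 28 28 22 14]
t=20: x=[28.4754 27.9795 27.4443 22.1551 15.4525] k=[32 30 29 21 12]
t=21: x=[31.3706 29.9810 28.3290 21.2648 13.5235] k=[31 29 30 18 12]
t=22: x=[30.3660 29.2103 28.6389 19.0529 13.1698] k=[33 26 28 15 12]
t=23: x=[31.7979 26.8993 26.4092 16.4866 12.8158] k=[34 27 24 16 15]
t=24: x=[32.8041 27.3243 23.5571 17.1490 15.6517] k=[33 28 22 20 18]
t=25: x=[32.0292 27.7494 22.5906 20.3736 18.8238] k=[35 30 26 21 16]

[0.6481, 0.5556, 0.4815, 0.3889, 0.2963]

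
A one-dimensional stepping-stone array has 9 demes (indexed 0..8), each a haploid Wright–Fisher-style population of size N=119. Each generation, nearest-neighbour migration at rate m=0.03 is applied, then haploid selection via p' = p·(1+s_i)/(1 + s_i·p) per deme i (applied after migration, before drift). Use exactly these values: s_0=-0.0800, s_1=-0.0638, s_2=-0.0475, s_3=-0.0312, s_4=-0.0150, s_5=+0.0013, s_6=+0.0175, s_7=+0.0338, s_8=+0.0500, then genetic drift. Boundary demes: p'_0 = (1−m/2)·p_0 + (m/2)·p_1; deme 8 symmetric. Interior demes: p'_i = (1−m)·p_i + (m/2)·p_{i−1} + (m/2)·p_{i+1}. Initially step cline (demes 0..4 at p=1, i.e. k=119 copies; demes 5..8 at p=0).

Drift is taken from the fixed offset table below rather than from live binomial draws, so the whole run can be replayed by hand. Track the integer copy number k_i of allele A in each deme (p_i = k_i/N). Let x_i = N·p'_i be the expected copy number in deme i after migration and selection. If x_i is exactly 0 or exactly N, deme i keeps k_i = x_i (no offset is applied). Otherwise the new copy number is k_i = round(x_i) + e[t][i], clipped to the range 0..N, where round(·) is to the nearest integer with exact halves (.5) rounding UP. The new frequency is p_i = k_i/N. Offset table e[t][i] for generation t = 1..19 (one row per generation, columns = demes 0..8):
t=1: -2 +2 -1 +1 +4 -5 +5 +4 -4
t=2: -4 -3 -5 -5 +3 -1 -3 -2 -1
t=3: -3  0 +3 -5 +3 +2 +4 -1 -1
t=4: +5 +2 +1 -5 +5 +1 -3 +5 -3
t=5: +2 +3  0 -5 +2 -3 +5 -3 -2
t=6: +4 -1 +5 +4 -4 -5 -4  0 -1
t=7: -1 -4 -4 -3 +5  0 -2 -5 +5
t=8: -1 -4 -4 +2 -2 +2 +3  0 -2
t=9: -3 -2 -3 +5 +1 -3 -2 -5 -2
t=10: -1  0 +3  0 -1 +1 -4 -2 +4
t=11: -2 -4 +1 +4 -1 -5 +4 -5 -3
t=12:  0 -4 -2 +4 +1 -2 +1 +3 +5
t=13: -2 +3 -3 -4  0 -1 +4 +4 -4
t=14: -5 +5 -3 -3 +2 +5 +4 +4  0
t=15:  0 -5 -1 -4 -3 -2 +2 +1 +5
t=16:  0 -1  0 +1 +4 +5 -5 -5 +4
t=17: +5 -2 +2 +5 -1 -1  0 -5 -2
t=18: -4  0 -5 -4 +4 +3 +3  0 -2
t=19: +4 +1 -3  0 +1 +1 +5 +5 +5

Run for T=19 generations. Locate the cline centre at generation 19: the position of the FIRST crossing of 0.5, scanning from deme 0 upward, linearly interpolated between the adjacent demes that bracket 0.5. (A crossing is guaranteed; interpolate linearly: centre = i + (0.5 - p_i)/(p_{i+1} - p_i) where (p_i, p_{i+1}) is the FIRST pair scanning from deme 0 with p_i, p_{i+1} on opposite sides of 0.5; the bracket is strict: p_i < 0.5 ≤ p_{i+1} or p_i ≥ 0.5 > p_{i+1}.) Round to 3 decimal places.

4.556

t=0: k=[119 119 119 119 119 0 0 0 0]
t=1: x=[119.0000 119.0000 119.0000 119.0000 117.1882 1.7873 0.0000 0.0000 0.0000] k=[119 119 119 119 119 0 0 0 0]
t=2: x=[119.0000 119.0000 119.0000 119.0000 117.1882 1.7873 0.0000 0.0000 0.0000] k=[119 119 119 119 119 1 0 0 0]
t=3: x=[119.0000 119.0000 119.0000 119.0000 117.2035 2.7585 0.0153 0.0000 0.0000] k=[119 119 119 119 119 5 4 0 0]
t=4: x=[119.0000 119.0000 119.0000 119.0000 117.2643 6.7032 4.0219 0.0620 0.0000] k=[119 119 119 119 119 8 1 5 0]
t=5: x=[119.0000 119.0000 119.0000 119.0000 117.3100 9.5714 1.1852 5.0225 0.0787] k=[119 119 119 119 119 7 6 2 0]
t=6: x=[119.0000 119.0000 119.0000 119.0000 117.2948 8.6754 6.0539 2.0974 0.0315] k=[119 119 119 119 113 4 2 2 0]
t=7: x=[119.0000 119.0000 119.0000 118.9071 111.3475 5.6119 2.0649 2.0354 0.0315] k=[119 119 119 116 116 6 0 0 5]
t=8: x=[119.0000 119.0000 118.9528 115.9523 114.2820 7.5692 0.0916 0.0775 5.1606] k=[119 119 115 118 112 10 3 0 3]
t=9: x=[119.0000 118.9359 114.9174 117.8288 110.4407 11.4384 3.1121 0.0930 3.0989] k=[119 117 112 119 111 8 1 0 1]
t=10: x=[118.9674 116.8182 111.8603 118.7678 109.4430 9.4513 1.1089 0.0310 1.0338] k=[118 117 115 119 108 10 0 0 5]
t=11: x=[117.8976 116.8502 114.9017 118.7678 106.5273 11.3333 0.1526 0.0775 5.1606] k=[116 113 116 119 106 6 4 0 2]
t=12: x=[115.6976 112.7085 115.8543 118.7523 104.5037 7.4791 4.0371 0.0930 2.0668] k=[116 109 114 119 106 5 5 3 7]
t=13: x=[115.6326 108.5694 113.7616 118.7213 104.4885 6.5230 5.0533 3.1916 7.2658] k=[114 112 111 115 104 6 9 7 3]
t=14: x=[113.5526 111.5687 110.7073 114.6439 102.4812 7.5242 9.0693 7.1913 3.2089] k=[109 117 108 112 104 13 13 11 3]
t=15: x=[108.3378 116.5944 107.7073 111.6031 102.5418 14.3814 13.1719 11.2439 3.2717] k=[108 112 107 108 100 12 15 12 8]
t=16: x=[107.2030 111.4098 106.5582 107.5409 98.5453 13.3804 15.1377 12.3481 8.4344] k=[107 110 107 109 103 18 10 7 12]
t=17: x=[106.1180 109.3408 106.5426 108.5826 101.5916 19.1759 10.2361 7.3458 12.4588] k=[111 107 109 114 101 18 10 2 10]
t=18: x=[110.2904 106.3645 108.5920 113.5680 99.7069 19.1459 10.1601 2.3142 10.3311] k=[106 106 104 110 104 22 13 2 8]
t=19: x=[105.0025 105.1851 103.4748 109.5478 102.6480 23.1192 13.1719 2.3297 8.2780] k=[109 106 100 110 104 24 18 7 13]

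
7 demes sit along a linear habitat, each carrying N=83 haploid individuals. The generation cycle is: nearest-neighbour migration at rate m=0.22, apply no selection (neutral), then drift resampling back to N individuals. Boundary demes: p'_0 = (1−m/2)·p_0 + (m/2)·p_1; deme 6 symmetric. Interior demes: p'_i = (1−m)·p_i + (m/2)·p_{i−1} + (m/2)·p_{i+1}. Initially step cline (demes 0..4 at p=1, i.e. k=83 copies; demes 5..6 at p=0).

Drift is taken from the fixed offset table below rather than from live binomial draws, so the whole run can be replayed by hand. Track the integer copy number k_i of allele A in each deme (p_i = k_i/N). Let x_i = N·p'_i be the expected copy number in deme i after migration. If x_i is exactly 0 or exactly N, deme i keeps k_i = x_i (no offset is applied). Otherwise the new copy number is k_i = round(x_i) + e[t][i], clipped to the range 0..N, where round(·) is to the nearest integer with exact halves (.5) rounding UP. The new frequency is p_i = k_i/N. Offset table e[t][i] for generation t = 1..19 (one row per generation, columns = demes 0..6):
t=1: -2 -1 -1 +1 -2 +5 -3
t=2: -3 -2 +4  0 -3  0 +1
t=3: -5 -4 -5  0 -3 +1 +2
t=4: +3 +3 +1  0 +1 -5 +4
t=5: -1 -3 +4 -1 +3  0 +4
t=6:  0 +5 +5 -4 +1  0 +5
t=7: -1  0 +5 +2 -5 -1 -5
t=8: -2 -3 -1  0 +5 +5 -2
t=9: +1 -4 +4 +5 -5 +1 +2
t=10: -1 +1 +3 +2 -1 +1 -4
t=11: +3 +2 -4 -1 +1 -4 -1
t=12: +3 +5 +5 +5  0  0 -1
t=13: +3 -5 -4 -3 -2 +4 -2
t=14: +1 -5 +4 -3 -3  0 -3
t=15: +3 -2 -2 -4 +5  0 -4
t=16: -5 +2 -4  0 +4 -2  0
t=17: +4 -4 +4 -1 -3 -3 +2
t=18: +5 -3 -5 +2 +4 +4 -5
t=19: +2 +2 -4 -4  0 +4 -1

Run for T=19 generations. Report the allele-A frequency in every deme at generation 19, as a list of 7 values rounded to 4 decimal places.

[1.0000, 0.9036, 0.7831, 0.7229, 0.6627, 0.5060, 0.2410]

t=0: k=[83 83 83 83 83 0 0]
t=1: x=[83.0000 83.0000 83.0000 83.0000 73.8700 9.1300 0.0000] k=[83 83 83 83 72 14 0]
t=2: x=[83.0000 83.0000 83.0000 81.7900 66.8300 18.8400 1.5400] k=[83 83 83 82 64 19 3]
t=3: x=[83.0000 83.0000 82.8900 80.1300 61.0300 22.1900 4.7600] k=[83 83 78 80 58 23 7]
t=4: x=[83.0000 82.4500 78.7700 77.3600 56.5700 25.0900 8.7600] k=[83 83 80 77 58 20 13]
t=5: x=[83.0000 82.6700 80.0000 75.2400 55.9100 23.4100 13.7700] k=[83 80 83 74 59 23 18]
t=6: x=[82.6700 80.6600 81.6800 73.3400 56.6900 26.4100 18.5500] k=[83 83 83 69 58 26 24]
t=7: x=[83.0000 83.0000 81.4600 69.3300 55.6900 29.3000 24.2200] k=[83 83 83 71 51 28 19]
t=8: x=[83.0000 83.0000 81.6800 70.1200 50.6700 29.5400 19.9900] k=[83 83 81 70 56 35 18]
t=9: x=[83.0000 82.7800 80.0100 69.6700 55.2300 35.4400 19.8700] k=[83 79 83 75 50 36 22]
t=10: x=[82.5600 79.8800 81.6800 73.1300 51.2100 36.0000 23.5400] k=[82 81 83 75 50 37 20]
t=11: x=[81.8900 81.3300 81.9000 73.1300 51.3200 36.5600 21.8700] k=[83 83 78 72 52 33 21]
t=12: x=[83.0000 82.4500 77.8900 70.4600 52.1100 33.7700 22.3200] k=[83 83 83 75 52 34 21]
t=13: x=[83.0000 83.0000 82.1200 73.3500 52.5500 34.5500 22.4300] k=[83 83 78 70 51 39 20]
t=14: x=[83.0000 82.4500 77.6700 68.7900 51.7700 38.2300 22.0900] k=[83 77 82 66 49 38 19]
t=15: x=[82.3400 78.2100 79.6900 65.8900 49.6600 37.1200 21.0900] k=[83 76 78 62 55 37 17]
t=16: x=[82.2300 76.9900 76.0200 62.9900 53.7900 36.7800 19.2000] k=[77 79 72 63 58 35 19]
t=17: x=[77.2200 78.0100 71.7800 63.4400 56.0200 35.7700 20.7600] k=[81 74 76 62 53 33 23]
t=18: x=[80.2300 74.9900 74.2400 62.5500 51.7900 34.1000 24.1000] k=[83 72 69 65 56 38 19]
t=19: x=[81.7900 72.8800 68.8900 64.4500 55.0100 37.8900 21.0900] k=[83 75 65 60 55 42 20]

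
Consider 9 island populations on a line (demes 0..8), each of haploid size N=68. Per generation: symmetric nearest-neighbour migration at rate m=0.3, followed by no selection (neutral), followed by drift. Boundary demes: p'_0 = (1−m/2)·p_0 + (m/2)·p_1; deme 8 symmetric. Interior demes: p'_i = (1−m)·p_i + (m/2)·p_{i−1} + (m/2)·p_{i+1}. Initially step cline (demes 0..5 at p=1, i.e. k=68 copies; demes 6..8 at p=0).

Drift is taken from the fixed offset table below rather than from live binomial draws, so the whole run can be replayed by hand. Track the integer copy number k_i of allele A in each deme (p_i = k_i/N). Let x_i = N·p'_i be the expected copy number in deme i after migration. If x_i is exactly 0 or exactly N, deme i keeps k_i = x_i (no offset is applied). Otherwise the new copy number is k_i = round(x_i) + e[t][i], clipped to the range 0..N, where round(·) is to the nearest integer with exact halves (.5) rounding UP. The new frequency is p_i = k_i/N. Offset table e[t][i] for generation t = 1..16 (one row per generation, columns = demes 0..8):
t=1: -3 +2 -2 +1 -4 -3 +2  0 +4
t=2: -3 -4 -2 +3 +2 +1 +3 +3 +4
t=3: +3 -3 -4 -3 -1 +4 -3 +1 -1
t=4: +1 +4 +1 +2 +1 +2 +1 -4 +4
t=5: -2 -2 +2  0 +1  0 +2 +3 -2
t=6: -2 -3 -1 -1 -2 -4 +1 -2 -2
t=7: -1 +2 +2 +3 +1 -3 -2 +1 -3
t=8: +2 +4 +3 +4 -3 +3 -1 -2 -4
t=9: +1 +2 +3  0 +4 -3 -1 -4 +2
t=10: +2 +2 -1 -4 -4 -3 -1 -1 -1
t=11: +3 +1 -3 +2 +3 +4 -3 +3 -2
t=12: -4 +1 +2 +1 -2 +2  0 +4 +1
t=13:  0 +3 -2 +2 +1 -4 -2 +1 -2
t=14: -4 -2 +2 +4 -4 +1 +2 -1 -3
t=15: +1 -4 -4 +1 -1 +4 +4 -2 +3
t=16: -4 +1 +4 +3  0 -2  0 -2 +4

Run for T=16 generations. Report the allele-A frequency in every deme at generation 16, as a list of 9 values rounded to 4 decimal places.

t=0: k=[68 68 68 68 68 68 0 0 0]
t=1: x=[68.0000 68.0000 68.0000 68.0000 68.0000 57.8000 10.2000 0.0000 0.0000] k=[68 68 68 68 68 55 12 0 0]
t=2: x=[68.0000 68.0000 68.0000 68.0000 66.0500 50.5000 16.6500 1.8000 0.0000] k=[68 68 68 68 68 52 20 5 0]
t=3: x=[68.0000 68.0000 68.0000 68.0000 65.6000 49.6000 22.5500 6.5000 0.7500] k=[68 68 68 68 65 54 20 8 0]
t=4: x=[68.0000 68.0000 68.0000 67.5500 63.8000 50.5500 23.3000 8.6000 1.2000] k=[68 68 68 68 65 53 24 5 5]
t=5: x=[68.0000 68.0000 68.0000 67.5500 63.6500 50.4500 25.5000 7.8500 5.0000] k=[68 68 68 68 65 50 28 11 3]
t=6: x=[68.0000 68.0000 68.0000 67.5500 63.2000 48.9500 28.7500 12.3500 4.2000] k=[68 68 68 67 61 45 30 10 2]
t=7: x=[68.0000 68.0000 67.8500 66.2500 59.5000 45.1500 29.2500 11.8000 3.2000] k=[68 68 68 68 61 42 27 13 0]
t=8: x=[68.0000 68.0000 68.0000 66.9500 59.2000 42.6000 27.1500 13.1500 1.9500] k=[68 68 68 68 56 46 26 11 0]
t=9: x=[68.0000 68.0000 68.0000 66.2000 56.3000 44.5000 26.7500 11.6000 1.6500] k=[68 68 68 66 60 42 26 8 4]
t=10: x=[68.0000 68.0000 67.7000 65.4000 58.2000 42.3000 25.7000 10.1000 4.6000] k=[68 68 67 61 54 39 25 9 4]
t=11: x=[68.0000 67.8500 66.2500 60.8500 52.8000 39.1500 24.7000 10.6500 4.7500] k=[68 68 63 63 56 43 22 14 3]
t=12: x=[68.0000 67.2500 63.7500 61.9500 55.1000 41.8000 23.9500 13.5500 4.6500] k=[68 68 66 63 53 44 24 18 6]
t=13: x=[68.0000 67.7000 65.8500 61.9500 53.1500 42.3500 26.1000 17.1000 7.8000] k=[68 68 64 64 54 38 24 18 6]
t=14: x=[68.0000 67.4000 64.6000 62.5000 53.1000 38.3000 25.2000 17.1000 7.8000] k=[68 65 67 67 49 39 27 16 5]
t=15: x=[67.5500 65.7500 66.7000 64.3000 50.2000 38.7000 27.1500 16.0000 6.6500] k=[68 62 63 65 49 43 31 14 10]
t=16: x=[67.1000 63.0500 63.1500 62.3000 50.5000 42.1000 30.2500 15.9500 10.6000] k=[63 64 67 65 51 40 30 14 15]

[0.9265, 0.9412, 0.9853, 0.9559, 0.7500, 0.5882, 0.4412, 0.2059, 0.2206]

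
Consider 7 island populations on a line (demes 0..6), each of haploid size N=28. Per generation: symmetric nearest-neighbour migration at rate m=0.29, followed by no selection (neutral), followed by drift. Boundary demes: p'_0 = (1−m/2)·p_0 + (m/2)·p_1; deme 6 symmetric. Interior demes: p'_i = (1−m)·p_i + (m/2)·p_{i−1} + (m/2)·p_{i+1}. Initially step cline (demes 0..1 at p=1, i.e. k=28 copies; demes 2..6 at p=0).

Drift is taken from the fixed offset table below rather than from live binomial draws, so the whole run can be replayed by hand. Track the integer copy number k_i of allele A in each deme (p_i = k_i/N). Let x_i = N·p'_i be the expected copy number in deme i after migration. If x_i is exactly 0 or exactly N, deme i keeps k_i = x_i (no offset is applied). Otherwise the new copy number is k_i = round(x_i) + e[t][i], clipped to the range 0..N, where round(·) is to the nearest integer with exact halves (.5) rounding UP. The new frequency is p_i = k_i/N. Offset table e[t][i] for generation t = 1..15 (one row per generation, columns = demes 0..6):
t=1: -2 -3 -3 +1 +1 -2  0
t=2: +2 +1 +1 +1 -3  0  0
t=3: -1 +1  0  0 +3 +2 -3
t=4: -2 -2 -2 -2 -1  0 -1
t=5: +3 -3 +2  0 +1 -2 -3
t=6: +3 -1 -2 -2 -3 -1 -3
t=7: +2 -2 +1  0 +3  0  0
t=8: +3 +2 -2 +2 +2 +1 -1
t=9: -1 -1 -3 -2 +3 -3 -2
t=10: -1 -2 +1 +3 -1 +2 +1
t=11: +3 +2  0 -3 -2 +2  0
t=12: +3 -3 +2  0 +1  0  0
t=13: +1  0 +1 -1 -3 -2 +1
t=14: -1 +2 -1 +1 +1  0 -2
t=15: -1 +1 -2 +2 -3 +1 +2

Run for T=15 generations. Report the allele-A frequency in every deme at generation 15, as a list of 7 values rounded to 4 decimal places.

t=0: k=[28 28 0 0 0 0 0]
t=1: x=[28.0000 23.9400 4.0600 0.0000 0.0000 0.0000 0.0000] k=[28 21 1 0 0 0 0]
t=2: x=[26.9850 19.1150 3.7550 0.1450 0.0000 0.0000 0.0000] k=[28 20 5 1 0 0 0]
t=3: x=[26.8400 18.9850 6.5950 1.4350 0.1450 0.0000 0.0000] k=[26 20 7 1 3 0 0]
t=4: x=[25.1300 18.9850 8.0150 2.1600 2.2750 0.4350 0.0000] k=[23 17 6 0 1 0 0]
t=5: x=[22.1300 16.2750 6.7250 1.0150 0.7100 0.1450 0.0000] k=[25 13 9 1 2 0 0]
t=6: x=[23.2600 14.1600 8.4200 2.3050 1.5650 0.2900 0.0000] k=[26 13 6 0 0 0 0]
t=7: x=[24.1150 13.8700 6.1450 0.8700 0.0000 0.0000 0.0000] k=[26 12 7 1 0 0 0]
t=8: x=[23.9700 13.3050 6.8550 1.7250 0.1450 0.0000 0.0000] k=[27 15 5 4 2 0 0]
t=9: x=[25.2600 15.2900 6.3050 3.8550 2.0000 0.2900 0.0000] k=[24 14 3 2 5 0 0]
t=10: x=[22.5500 13.8550 4.4500 2.5800 3.8400 0.7250 0.0000] k=[22 12 5 6 3 3 0]
t=11: x=[20.5500 12.4350 6.1600 5.4200 3.4350 2.5650 0.4350] k=[24 14 6 2 1 5 0]
t=12: x=[22.5500 14.2900 6.5800 2.4350 1.7250 3.6950 0.7250] k=[26 11 9 2 3 4 1]
t=13: x=[23.8250 12.8850 8.2750 3.1600 3.0000 3.4200 1.4350] k=[25 13 9 2 0 1 2]
t=14: x=[23.2600 14.1600 8.5650 2.7250 0.4350 1.0000 1.8550] k=[22 16 8 4 1 1 0]
t=15: x=[21.1300 15.7100 8.5800 4.1450 1.4350 0.8550 0.1450] k=[20 17 7 6 0 2 2]

[0.7143, 0.6071, 0.2500, 0.2143, 0.0000, 0.0714, 0.0714]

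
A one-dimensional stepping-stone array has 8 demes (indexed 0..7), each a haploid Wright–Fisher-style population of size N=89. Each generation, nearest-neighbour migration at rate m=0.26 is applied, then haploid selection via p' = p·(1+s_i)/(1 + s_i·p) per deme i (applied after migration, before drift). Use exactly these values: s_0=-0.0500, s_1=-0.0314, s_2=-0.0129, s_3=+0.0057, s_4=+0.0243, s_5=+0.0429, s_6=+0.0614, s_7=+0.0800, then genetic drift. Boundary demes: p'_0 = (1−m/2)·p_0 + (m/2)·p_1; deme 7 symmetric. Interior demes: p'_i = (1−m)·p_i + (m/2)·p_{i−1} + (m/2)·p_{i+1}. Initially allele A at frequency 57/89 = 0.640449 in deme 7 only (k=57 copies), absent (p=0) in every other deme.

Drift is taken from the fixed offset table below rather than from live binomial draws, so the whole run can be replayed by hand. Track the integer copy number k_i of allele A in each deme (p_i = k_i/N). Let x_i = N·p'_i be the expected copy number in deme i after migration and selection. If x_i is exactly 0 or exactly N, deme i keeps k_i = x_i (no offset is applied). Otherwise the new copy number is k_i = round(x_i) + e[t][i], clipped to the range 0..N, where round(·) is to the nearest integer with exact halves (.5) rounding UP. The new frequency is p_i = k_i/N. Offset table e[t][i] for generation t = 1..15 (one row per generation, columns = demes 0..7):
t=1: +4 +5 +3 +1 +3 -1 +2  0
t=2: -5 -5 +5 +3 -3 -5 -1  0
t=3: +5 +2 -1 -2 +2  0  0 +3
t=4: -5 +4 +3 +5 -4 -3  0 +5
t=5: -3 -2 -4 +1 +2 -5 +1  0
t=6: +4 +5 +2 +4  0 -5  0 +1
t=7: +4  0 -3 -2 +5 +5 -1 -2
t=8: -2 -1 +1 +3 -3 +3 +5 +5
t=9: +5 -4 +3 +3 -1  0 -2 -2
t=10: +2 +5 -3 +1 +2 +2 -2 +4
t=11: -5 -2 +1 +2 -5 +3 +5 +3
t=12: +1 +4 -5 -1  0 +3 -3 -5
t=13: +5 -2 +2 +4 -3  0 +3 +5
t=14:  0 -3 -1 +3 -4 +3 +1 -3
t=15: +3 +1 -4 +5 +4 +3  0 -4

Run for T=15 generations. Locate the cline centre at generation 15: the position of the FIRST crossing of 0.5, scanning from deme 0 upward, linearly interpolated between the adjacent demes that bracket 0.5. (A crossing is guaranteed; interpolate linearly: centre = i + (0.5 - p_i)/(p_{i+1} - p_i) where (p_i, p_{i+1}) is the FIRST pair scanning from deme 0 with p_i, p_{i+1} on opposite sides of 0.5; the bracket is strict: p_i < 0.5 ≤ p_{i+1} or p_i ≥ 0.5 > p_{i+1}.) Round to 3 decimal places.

t=0: k=[0 0 0 0 0 0 0 57]
t=1: x=[0.0000 0.0000 0.0000 0.0000 0.0000 0.0000 7.8250 51.2717] k=[0 0 0 0 0 0 10 51]
t=2: x=[0.0000 0.0000 0.0000 0.0000 0.0000 1.3549 14.7487 47.3786] k=[0 0 0 0 0 0 14 47]
t=3: x=[0.0000 0.0000 0.0000 0.0000 0.0000 1.8964 17.2849 44.4214] k=[0 0 0 0 0 2 17 47]
t=4: x=[0.0000 0.0000 0.0000 0.0000 0.2663 3.8415 19.8540 44.8119] k=[0 0 0 0 0 1 20 50]
t=5: x=[0.0000 0.0000 0.0000 0.0000 0.1332 3.4777 22.4144 47.8070] k=[0 0 0 0 2 0 23 48]
t=6: x=[0.0000 0.0000 0.0000 0.2615 1.5154 3.3841 24.2983 46.4611] k=[0 0 0 4 2 0 24 47]
t=7: x=[0.0000 0.0000 0.5133 3.2377 2.0475 3.5193 24.9252 45.7221] k=[0 0 0 1 7 9 24 44]
t=8: x=[0.0000 0.0000 0.1283 1.6592 6.6257 11.0914 25.7260 43.1078] k=[0 0 1 5 4 14 31 48]
t=9: x=[0.0000 0.1259 1.3723 4.3736 5.5537 15.4387 32.2144 47.4982] k=[0 0 4 7 5 15 30 45]
t=10: x=[0.0000 0.5038 3.8222 6.3836 6.7074 16.1992 31.1963 44.7619] k=[0 6 1 7 9 18 29 49]
t=11: x=[0.7413 4.4337 2.3995 6.5142 10.1234 18.8772 31.3695 48.1056] k=[0 2 3 9 5 22 36 51]
t=12: x=[0.2470 1.8125 3.6048 7.7401 7.9012 22.3047 37.4158 50.7370] k=[1 6 0 7 8 25 34 46]
t=13: x=[1.5690 4.4337 1.6686 6.2530 10.2966 24.7026 35.6556 46.1516] k=[7 2 4 10 7 25 39 51]
t=14: x=[6.0541 2.8215 4.4646 8.8753 9.9400 25.2325 40.0483 51.1233] k=[6 0 3 12 6 28 41 48]
t=15: x=[4.9736 1.1337 3.7333 10.1008 9.8483 27.6238 41.5370 48.7919] k=[8 2 0 15 14 31 42 45]

6.833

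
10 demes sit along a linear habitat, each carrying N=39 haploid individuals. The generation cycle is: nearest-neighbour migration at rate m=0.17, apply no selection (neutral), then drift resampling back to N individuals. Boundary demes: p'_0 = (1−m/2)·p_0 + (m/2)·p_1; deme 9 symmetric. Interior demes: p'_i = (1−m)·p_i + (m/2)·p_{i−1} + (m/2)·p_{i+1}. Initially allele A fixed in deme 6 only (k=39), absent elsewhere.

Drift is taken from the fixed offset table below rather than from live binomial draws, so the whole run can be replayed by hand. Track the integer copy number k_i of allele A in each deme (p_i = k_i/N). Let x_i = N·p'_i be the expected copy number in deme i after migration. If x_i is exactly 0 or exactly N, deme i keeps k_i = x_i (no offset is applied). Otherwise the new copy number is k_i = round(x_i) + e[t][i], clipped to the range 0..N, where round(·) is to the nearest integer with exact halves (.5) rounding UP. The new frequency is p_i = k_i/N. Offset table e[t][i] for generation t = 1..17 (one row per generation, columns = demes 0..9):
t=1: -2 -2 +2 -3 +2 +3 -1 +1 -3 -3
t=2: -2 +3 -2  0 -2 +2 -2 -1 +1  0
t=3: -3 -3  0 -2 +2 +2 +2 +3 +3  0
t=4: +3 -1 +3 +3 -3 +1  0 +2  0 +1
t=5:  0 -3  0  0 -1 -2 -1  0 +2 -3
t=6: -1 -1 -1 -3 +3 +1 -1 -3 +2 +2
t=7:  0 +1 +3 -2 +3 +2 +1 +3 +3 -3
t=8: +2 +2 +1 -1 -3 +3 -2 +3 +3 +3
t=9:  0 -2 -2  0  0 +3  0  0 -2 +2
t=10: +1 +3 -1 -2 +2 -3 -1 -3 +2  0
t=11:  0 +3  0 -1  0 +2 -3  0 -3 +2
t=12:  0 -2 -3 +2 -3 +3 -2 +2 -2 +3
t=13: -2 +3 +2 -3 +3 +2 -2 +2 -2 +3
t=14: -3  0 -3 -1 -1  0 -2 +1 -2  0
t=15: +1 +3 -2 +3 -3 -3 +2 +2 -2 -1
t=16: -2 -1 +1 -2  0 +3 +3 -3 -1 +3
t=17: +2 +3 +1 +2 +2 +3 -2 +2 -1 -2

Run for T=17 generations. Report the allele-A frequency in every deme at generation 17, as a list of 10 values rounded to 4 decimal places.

t=0: k=[0 0 0 0 0 0 39 0 0 0]
t=1: x=[0.0000 0.0000 0.0000 0.0000 0.0000 3.3150 32.3700 3.3150 0.0000 0.0000] k=[0 0 0 0 0 6 31 4 0 0]
t=2: x=[0.0000 0.0000 0.0000 0.0000 0.5100 7.6150 26.5800 5.9550 0.3400 0.0000] k=[0 0 0 0 0 10 25 5 1 0]
t=3: x=[0.0000 0.0000 0.0000 0.0000 0.8500 10.4250 22.0250 6.3600 1.2550 0.0850] k=[0 0 0 0 3 12 24 9 4 0]
t=4: x=[0.0000 0.0000 0.0000 0.2550 3.5100 12.2550 21.7050 9.8500 4.0850 0.3400] k=[0 0 0 3 1 13 22 12 4 1]
t=5: x=[0.0000 0.0000 0.2550 2.5750 2.1900 12.7450 20.3850 12.1700 4.4250 1.2550] k=[0 0 0 3 1 11 19 12 6 0]
t=6: x=[0.0000 0.0000 0.2550 2.5750 2.0200 10.8300 17.7250 12.0850 6.0000 0.5100] k=[0 0 0 0 5 12 17 9 8 3]
t=7: x=[0.0000 0.0000 0.0000 0.4250 5.1700 11.8300 15.8950 9.5950 7.6600 3.4250] k=[0 0 0 0 8 14 17 13 11 0]
t=8: x=[0.0000 0.0000 0.0000 0.6800 7.8300 13.7450 16.4050 13.1700 10.2350 0.9350] k=[0 0 0 0 5 17 14 16 13 4]
t=9: x=[0.0000 0.0000 0.0000 0.4250 5.5950 15.7250 14.4250 15.5750 12.4900 4.7650] k=[0 0 0 0 6 19 14 16 10 7]
t=10: x=[0.0000 0.0000 0.0000 0.5100 6.5950 17.4700 14.5950 15.3200 10.2550 7.2550] k=[0 0 0 0 9 14 14 12 12 7]
t=11: x=[0.0000 0.0000 0.0000 0.7650 8.6600 13.5750 13.8300 12.1700 11.5750 7.4250] k=[0 0 0 0 9 16 11 12 9 9]
t=12: x=[0.0000 0.0000 0.0000 0.7650 8.8300 14.9800 11.5100 11.6600 9.2550 9.0000] k=[0 0 0 3 6 18 10 14 7 12]
t=13: x=[0.0000 0.0000 0.2550 3.0000 6.7650 16.3000 11.0200 13.0650 8.0200 11.5750] k=[0 0 2 0 10 18 9 15 6 15]
t=14: x=[0.0000 0.1700 1.6600 1.0200 9.8300 16.5550 10.2750 13.7250 7.5300 14.2350] k=[0 0 0 0 9 17 8 15 6 14]
t=15: x=[0.0000 0.0000 0.0000 0.7650 8.9150 15.5550 9.3600 13.6400 7.4450 13.3200] k=[0 0 0 4 6 13 11 16 5 12]
t=16: x=[0.0000 0.0000 0.3400 3.8300 6.4250 12.2350 11.5950 14.6400 6.5300 11.4050] k=[0 0 1 2 6 15 15 12 6 14]
t=17: x=[0.0000 0.0850 1.0000 2.2550 6.4250 14.2350 14.7450 11.7450 7.1900 13.3200] k=[0 3 2 4 8 17 13 14 6 11]

[0.0000, 0.0769, 0.0513, 0.1026, 0.2051, 0.4359, 0.3333, 0.3590, 0.1538, 0.2821]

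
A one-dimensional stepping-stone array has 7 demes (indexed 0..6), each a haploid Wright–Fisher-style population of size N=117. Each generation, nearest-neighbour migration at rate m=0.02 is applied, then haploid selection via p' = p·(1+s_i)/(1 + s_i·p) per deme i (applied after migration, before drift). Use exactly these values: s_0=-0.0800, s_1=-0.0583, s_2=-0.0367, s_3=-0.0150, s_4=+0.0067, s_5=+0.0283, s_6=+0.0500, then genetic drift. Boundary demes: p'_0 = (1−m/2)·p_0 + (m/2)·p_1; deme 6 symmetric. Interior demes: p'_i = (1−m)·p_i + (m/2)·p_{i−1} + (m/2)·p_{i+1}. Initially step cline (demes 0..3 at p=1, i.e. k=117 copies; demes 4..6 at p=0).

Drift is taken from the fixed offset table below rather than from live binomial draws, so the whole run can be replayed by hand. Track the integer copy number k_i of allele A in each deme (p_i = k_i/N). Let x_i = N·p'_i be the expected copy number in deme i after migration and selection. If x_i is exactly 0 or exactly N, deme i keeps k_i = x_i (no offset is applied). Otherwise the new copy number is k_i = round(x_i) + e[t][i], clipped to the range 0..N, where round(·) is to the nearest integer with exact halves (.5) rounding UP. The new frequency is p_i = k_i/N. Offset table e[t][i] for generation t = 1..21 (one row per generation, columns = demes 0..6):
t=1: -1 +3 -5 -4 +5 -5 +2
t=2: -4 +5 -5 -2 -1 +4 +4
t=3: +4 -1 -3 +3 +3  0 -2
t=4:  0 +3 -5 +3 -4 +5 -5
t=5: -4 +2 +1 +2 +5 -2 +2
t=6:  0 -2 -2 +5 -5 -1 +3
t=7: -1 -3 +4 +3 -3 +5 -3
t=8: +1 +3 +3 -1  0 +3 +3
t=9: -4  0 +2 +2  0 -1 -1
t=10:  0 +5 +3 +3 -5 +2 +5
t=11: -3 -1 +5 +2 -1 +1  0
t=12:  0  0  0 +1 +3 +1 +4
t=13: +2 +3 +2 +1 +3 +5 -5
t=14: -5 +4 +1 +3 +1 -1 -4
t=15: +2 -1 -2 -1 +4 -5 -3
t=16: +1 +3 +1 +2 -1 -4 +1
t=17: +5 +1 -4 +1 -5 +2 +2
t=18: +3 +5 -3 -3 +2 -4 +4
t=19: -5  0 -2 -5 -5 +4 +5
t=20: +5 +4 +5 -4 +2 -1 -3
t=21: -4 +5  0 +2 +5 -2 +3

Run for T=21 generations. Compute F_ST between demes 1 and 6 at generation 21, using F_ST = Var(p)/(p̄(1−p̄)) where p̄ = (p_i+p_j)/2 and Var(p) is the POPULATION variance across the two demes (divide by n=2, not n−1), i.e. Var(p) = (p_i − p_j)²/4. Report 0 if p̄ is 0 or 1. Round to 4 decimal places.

t=0: k=[117 117 117 117 0 0 0]
t=1: x=[117.0000 117.0000 117.0000 115.8124 1.1778 0.0000 0.0000] k=[117 117 117 112 6 0 0]
t=2: x=[117.0000 117.0000 116.9481 110.9032 7.0441 0.0617 0.0000] k=[117 117 112 109 6 4 0]
t=3: x=[117.0000 116.9469 111.8386 107.8736 7.0541 4.0887 0.0420] k=[117 116 109 111 10 4 0]
t=4: x=[116.9891 115.8750 108.8097 109.8695 11.0165 4.1298 0.0420] k=[117 117 104 113 7 9 0]
t=5: x=[117.0000 116.8620 103.7881 111.7751 8.1304 9.1220 0.0945] k=[117 117 105 114 13 7 2]
t=6: x=[117.0000 116.8726 104.8076 112.8398 14.0323 7.1962 2.1506] k=[117 115 103 117 9 6 5]
t=7: x=[116.9783 114.7725 102.8001 115.7616 10.1115 6.1814 5.2493] k=[116 112 107 117 7 11 2]
t=8: x=[115.8704 111.6939 106.8074 115.7819 8.1907 11.1483 2.1925] k=[117 115 110 115 8 14 5]
t=9: x=[116.9783 114.8466 109.8532 113.8338 9.1864 14.1944 5.3329] k=[113 115 112 116 9 13 4]
t=10: x=[112.6867 114.8254 111.8904 114.8585 10.1718 13.1932 4.2870] k=[113 117 115 117 5 15 9]
t=11: x=[112.7083 116.9363 114.9666 115.8428 6.2594 15.2054 9.4763] k=[110 116 117 117 5 16 9]
t=12: x=[109.4952 115.8856 116.9896 115.8631 6.2695 16.2057 9.4867] k=[109 116 117 117 9 17 13]
t=13: x=[108.4309 115.8750 116.9896 115.9037 10.2221 17.2871 13.6161] k=[110 117 117 117 13 22 9]
t=14: x=[109.5060 116.9257 117.0000 115.9443 14.2132 22.2790 9.5492] k=[105 117 117 117 15 21 6]
t=15: x=[104.2000 116.8726 117.0000 115.9646 16.1728 21.2714 6.4406] k=[106 116 117 115 20 16 3]
t=16: x=[105.2474 115.8432 116.9689 114.0265 21.0249 16.2975 3.2821] k=[106 117 117 116 20 12 4]
t=17: x=[105.2581 116.8832 116.9896 115.0208 20.9948 12.3039 4.2765] k=[110 117 113 116 16 14 6]
t=18: x=[109.5060 116.8832 112.9255 114.9396 17.0772 14.2863 6.3675] k=[113 117 110 112 19 10 10]
t=19: x=[112.7083 116.8832 109.8428 110.9641 19.9503 10.3503 10.4553] k=[108 117 108 106 15 14 15]
t=20: x=[107.3789 116.8089 107.7567 104.9476 15.9920 14.3680 15.6393] k=[112 117 113 101 18 13 13]
t=21: x=[111.6393 116.9044 112.7702 100.0723 18.8855 13.3771 13.5746] k=[108 117 113 102 24 11 17]

0.7463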